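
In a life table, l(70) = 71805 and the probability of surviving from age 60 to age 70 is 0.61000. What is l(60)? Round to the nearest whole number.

117713

l(60) = l(70) / p = 71805 / 0.61000 = 117713.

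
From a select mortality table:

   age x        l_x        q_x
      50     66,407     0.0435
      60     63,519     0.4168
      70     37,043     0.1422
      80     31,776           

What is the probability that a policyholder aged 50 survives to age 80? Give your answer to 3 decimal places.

0.479

The conditional survival probability is l_80/l_50 = 31,776/66,407 = 0.478504.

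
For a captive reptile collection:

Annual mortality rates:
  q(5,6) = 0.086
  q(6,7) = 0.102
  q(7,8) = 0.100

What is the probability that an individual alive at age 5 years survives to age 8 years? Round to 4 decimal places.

0.7387

The overall survival probability is (1 − 0.086) × (1 − 0.102) × (1 − 0.100).
= 0.914 × 0.898 × 0.900 = 0.738695.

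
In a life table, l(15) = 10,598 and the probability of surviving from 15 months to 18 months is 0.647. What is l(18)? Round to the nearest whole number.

l(18) = l(15) × p = 10,598 × 0.647 = 6857.

6857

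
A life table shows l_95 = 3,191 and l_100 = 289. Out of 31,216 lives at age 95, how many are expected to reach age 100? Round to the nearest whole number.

2827

The relevant probability is 289/3,191 = 0.090567.
Expected number = 31,216 × 0.090567 = 2827.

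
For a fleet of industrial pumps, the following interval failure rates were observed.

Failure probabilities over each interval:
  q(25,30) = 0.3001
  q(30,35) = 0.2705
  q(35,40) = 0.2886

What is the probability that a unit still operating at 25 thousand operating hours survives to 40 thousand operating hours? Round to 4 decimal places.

P(survive 25→40) = (1 − 0.3001) × (1 − 0.2705) × (1 − 0.2886).
= 0.6999 × 0.7295 × 0.7114 = 0.363225.

0.3632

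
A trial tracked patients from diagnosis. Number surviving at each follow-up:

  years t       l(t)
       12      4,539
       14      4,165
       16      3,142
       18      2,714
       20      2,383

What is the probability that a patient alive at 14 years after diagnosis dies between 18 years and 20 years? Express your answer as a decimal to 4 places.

0.0795

This is the probability of reaching 18 but not 20, conditional on being alive at 14: (l(18) − l(20)) / l(14).
= (2,714 − 2,383) / 4,165 = 331 / 4,165 = 0.079472.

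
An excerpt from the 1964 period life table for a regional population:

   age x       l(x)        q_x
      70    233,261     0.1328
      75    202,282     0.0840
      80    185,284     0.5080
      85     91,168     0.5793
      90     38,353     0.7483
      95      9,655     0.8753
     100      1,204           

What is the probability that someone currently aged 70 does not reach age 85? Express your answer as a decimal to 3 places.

P(die before 85 | alive at 70) = 1 − l(85)/l(70) = 1 − 91,168/233,261 = (142,093)/233,261 = 0.609159.

0.609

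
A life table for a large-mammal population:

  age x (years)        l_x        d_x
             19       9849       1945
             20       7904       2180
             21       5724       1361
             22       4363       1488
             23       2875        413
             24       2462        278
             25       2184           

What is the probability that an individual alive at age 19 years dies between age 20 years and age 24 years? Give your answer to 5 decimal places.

This is the probability of reaching 20 but not 24, conditional on being alive at 19: (l_20 − l_24) / l_19.
= (7904 − 2462) / 9849 = 5442 / 9849 = 0.552543.

0.55254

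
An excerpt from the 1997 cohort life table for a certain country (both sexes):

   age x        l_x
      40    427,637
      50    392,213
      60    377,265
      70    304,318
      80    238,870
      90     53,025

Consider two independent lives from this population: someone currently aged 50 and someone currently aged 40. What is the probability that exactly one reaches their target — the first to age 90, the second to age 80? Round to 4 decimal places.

0.5427

p₁ = l_90/l_50 = 53,025/392,213 = 0.135194; p₂ = l_80/l_40 = 238,870/427,637 = 0.558581.
P(exactly one) = p₁(1−p₂) + (1−p₁)p₂ = 0.059677 + 0.483064 = 0.542741.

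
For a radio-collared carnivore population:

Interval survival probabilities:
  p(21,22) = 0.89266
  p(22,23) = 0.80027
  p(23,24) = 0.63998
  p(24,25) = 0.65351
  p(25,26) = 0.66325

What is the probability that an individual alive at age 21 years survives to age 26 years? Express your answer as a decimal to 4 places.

Survival from 21 to 26 is the product of surviving each interval: 0.89266 × 0.80027 × 0.63998 × 0.65351 × 0.66325.
= 0.198161.

0.1982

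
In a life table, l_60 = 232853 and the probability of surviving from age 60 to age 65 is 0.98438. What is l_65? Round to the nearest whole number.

l_65 = l_60 × p = 232853 × 0.98438 = 229216.

229216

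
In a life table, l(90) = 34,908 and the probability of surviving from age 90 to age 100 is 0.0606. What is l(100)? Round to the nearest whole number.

2115

l(100) = l(90) × p = 34,908 × 0.0606 = 2115.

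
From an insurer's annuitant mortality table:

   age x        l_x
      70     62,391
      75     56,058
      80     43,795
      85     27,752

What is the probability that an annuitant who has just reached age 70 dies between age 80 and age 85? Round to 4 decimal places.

0.2571

We want 10|5q70 = (l_80 − l_85)/l_70.
This is the probability of reaching 80 but not 85, conditional on being alive at 70: (l_80 − l_85) / l_70.
= (43,795 − 27,752) / 62,391 = 16,043 / 62,391 = 0.257136.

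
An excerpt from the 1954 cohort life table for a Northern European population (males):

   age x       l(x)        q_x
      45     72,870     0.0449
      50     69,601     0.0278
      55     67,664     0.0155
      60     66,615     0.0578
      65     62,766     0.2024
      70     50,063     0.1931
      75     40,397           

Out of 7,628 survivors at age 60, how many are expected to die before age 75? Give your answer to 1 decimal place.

The relevant probability is 1 − 40,397/66,615 = 0.393575.
Expected number = 7,628 × 0.393575 = 3002.2.

3002.2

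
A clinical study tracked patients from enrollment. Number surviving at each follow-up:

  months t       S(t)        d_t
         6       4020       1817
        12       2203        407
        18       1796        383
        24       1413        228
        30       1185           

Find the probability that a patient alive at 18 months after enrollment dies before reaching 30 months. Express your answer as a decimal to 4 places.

0.3402

P(die before 30 | alive at 18) = 1 − S(30)/S(18) = 1 − 1185/1796 = (611)/1796 = 0.340200.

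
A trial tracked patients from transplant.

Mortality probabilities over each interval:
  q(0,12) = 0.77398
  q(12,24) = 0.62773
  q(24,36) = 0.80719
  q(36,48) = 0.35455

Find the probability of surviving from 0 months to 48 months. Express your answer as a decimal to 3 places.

0.010

Survival from 0 to 48 is the product of surviving each interval: (1 − 0.77398) × (1 − 0.62773) × (1 − 0.80719) × (1 − 0.35455).
= 0.22602 × 0.37227 × 0.19281 × 0.64545 = 0.010471.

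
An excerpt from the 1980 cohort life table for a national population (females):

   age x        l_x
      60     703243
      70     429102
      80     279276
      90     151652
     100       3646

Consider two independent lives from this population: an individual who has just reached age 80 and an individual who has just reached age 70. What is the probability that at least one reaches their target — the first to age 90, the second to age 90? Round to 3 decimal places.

0.705

p₁ = l_90/l_80 = 151652/279276 = 0.543018; p₂ = l_90/l_70 = 151652/429102 = 0.353417.
P(at least one) = 1 − (1−p₁)(1−p₂) = 1 − 0.456982 × 0.646583 = 0.704523.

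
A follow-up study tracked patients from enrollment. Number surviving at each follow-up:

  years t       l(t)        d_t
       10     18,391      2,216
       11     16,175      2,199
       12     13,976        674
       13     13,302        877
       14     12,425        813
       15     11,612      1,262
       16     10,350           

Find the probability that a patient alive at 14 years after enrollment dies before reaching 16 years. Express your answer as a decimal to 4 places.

P(die before 16 | alive at 14) = 1 − l(16)/l(14) = 1 − 10,350/12,425 = (2,075)/12,425 = 0.167002.

0.1670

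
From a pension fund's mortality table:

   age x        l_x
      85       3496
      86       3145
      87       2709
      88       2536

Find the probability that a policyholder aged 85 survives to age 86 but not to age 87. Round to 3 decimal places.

This is the probability of reaching 86 but not 87, conditional on being alive at 85: (l_86 − l_87) / l_85.
= (3145 − 2709) / 3496 = 436 / 3496 = 0.124714.

0.125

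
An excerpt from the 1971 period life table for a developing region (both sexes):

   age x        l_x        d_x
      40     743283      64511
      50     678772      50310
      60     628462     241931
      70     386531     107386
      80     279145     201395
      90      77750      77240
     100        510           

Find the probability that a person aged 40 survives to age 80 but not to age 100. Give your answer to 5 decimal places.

We want 40|20q40 = (l_80 − l_100)/l_40.
This is the probability of reaching 80 but not 100, conditional on being alive at 40: (l_80 − l_100) / l_40.
= (279145 − 510) / 743283 = 278635 / 743283 = 0.374871.

0.37487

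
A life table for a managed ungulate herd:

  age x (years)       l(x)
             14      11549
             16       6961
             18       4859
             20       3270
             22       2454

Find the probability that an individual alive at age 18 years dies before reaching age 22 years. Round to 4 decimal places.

0.4950

P(die before 22 | alive at 18) = 1 − l(22)/l(18) = 1 − 2454/4859 = (2405)/4859 = 0.494958.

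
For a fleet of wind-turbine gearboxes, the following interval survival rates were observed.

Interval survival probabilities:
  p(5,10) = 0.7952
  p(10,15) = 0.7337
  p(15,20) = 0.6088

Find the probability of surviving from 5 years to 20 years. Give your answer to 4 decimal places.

0.3552

Survival from 5 to 20 is the product of surviving each interval: 0.7952 × 0.7337 × 0.6088.
= 0.355197.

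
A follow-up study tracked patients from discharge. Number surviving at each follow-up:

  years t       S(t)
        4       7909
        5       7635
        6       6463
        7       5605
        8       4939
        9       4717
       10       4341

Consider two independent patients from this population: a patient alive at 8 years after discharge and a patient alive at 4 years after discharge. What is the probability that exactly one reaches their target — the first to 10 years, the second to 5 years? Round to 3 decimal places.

p₁ = S(10)/S(8) = 4341/4939 = 0.878923; p₂ = S(5)/S(4) = 7635/7909 = 0.965356.
P(exactly one) = p₁(1−p₂) + (1−p₁)p₂ = 0.030449 + 0.116882 = 0.147332.

0.147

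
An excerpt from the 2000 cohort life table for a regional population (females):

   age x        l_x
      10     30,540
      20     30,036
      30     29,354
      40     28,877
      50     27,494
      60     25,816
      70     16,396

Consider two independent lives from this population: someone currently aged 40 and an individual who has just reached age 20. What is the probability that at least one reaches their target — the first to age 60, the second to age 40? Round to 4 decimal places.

0.9959

p₁ = l_60/l_40 = 25,816/28,877 = 0.893999; p₂ = l_40/l_20 = 28,877/30,036 = 0.961413.
P(at least one) = 1 − (1−p₁)(1−p₂) = 1 − 0.106001 × 0.038587 = 0.995910.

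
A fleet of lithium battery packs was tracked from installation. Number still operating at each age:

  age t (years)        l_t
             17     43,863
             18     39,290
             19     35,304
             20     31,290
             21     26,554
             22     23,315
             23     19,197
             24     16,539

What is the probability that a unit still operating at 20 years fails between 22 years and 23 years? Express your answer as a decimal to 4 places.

This is the probability of reaching 22 but not 23, conditional on being operational at 20: (l_22 − l_23) / l_20.
= (23,315 − 19,197) / 31,290 = 4,118 / 31,290 = 0.131608.

0.1316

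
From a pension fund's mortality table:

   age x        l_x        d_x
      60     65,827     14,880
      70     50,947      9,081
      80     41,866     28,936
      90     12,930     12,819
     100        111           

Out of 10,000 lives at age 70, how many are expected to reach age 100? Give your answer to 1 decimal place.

The relevant probability is 111/50,947 = 0.002179.
Expected number = 10,000 × 0.002179 = 21.8.

21.8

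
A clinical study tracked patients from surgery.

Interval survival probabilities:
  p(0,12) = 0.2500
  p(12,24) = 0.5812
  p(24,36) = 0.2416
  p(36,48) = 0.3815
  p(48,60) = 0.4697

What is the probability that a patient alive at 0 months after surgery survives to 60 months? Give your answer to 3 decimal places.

0.006

Survival from 0 to 60 is the product of surviving each interval: 0.2500 × 0.5812 × 0.2416 × 0.3815 × 0.4697.
= 0.006290.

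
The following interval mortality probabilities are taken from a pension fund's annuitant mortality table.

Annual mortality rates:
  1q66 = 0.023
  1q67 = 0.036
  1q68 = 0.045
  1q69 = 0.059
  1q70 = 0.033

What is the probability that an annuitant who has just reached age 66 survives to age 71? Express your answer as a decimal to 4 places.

0.8184

Survival from 66 to 71 is the product of surviving each interval: (1 − 0.023) × (1 − 0.036) × (1 − 0.045) × (1 − 0.059) × (1 − 0.033).
= 0.977 × 0.964 × 0.955 × 0.941 × 0.967 = 0.818448.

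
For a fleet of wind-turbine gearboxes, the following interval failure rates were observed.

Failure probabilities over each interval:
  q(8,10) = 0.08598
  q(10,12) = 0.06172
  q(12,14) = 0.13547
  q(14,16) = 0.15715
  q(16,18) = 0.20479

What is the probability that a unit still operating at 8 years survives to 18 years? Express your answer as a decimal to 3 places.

0.497

Chaining the interval survival probabilities: (1 − 0.08598) × (1 − 0.06172) × (1 − 0.13547) × (1 − 0.15715) × (1 − 0.20479).
= 0.91402 × 0.93828 × 0.86453 × 0.84285 × 0.79521 = 0.496936.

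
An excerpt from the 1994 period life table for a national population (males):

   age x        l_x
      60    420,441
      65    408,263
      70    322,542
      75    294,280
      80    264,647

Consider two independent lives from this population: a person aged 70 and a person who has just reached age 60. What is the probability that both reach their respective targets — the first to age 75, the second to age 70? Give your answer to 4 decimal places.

0.6999

p₁ = l_75/l_70 = 294,280/322,542 = 0.912377; p₂ = l_70/l_60 = 322,542/420,441 = 0.767152.
P(both) = p₁ × p₂ = 0.912377 × 0.767152 = 0.699932.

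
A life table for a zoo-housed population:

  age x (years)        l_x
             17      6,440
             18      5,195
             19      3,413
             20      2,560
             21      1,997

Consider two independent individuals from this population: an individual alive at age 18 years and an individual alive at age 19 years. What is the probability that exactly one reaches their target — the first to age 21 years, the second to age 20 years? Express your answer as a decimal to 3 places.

0.558

p₁ = l_21/l_18 = 1,997/5,195 = 0.384408; p₂ = l_20/l_19 = 2,560/3,413 = 0.750073.
P(exactly one) = p₁(1−p₂) + (1−p₁)p₂ = 0.096074 + 0.461739 = 0.557813.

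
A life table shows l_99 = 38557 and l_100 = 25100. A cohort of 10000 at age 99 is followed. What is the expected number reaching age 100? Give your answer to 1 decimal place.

The relevant probability is 25100/38557 = 0.650984.
Expected number = 10000 × 0.650984 = 6509.8.

6509.8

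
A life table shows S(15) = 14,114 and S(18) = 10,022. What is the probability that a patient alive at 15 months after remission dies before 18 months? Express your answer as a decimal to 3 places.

P(die before 18 | alive at 15) = 1 − S(18)/S(15) = 1 − 10,022/14,114 = (4,092)/14,114 = 0.289925.

0.290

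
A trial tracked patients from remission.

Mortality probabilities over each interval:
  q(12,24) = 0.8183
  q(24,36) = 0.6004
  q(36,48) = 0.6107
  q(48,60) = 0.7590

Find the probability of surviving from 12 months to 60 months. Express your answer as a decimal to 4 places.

0.0068

P(survive 12→60) = (1 − 0.8183) × (1 − 0.6004) × (1 − 0.6107) × (1 − 0.7590).
= 0.1817 × 0.3996 × 0.3893 × 0.2410 = 0.006812.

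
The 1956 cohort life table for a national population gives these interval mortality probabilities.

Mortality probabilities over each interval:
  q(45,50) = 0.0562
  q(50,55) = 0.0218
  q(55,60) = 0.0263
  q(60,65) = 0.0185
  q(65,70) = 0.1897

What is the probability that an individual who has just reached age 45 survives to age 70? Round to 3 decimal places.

0.715

Survival from 45 to 70 is the product of surviving each interval: (1 − 0.0562) × (1 − 0.0218) × (1 − 0.0263) × (1 − 0.0185) × (1 − 0.1897).
= 0.9438 × 0.9782 × 0.9737 × 0.9815 × 0.8103 = 0.714939.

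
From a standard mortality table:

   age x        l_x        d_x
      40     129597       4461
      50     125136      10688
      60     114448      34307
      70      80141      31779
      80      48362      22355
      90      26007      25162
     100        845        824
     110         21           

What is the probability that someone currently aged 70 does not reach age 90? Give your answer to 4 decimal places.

P(die before 90 | alive at 70) = 1 − l_90/l_70 = 1 − 26007/80141 = (54134)/80141 = 0.675484.

0.6755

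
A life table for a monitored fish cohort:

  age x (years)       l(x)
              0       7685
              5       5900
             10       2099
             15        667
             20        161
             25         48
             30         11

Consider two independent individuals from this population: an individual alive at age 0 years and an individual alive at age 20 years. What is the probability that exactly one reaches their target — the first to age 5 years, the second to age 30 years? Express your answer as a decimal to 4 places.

0.7311

p₁ = l(5)/l(0) = 5900/7685 = 0.767729; p₂ = l(30)/l(20) = 11/161 = 0.068323.
P(exactly one) = p₁(1−p₂) + (1−p₁)p₂ = 0.715275 + 0.015869 = 0.731145.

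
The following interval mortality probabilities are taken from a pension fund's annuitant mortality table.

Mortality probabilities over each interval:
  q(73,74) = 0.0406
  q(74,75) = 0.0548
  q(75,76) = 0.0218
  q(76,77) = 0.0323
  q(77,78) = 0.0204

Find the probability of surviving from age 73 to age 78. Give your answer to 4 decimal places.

0.8409

The overall survival probability is (1 − 0.0406) × (1 − 0.0548) × (1 − 0.0218) × (1 − 0.0323) × (1 − 0.0204).
= 0.9594 × 0.9452 × 0.9782 × 0.9677 × 0.9796 = 0.840893.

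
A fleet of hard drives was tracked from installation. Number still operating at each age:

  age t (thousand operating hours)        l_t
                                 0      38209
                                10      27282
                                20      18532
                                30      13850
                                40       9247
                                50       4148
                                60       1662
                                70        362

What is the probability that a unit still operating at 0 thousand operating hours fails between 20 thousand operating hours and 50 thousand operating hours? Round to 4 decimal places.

This is the probability of reaching 20 but not 50, conditional on being operational at 0: (l_20 − l_50) / l_0.
= (18532 − 4148) / 38209 = 14384 / 38209 = 0.376456.

0.3765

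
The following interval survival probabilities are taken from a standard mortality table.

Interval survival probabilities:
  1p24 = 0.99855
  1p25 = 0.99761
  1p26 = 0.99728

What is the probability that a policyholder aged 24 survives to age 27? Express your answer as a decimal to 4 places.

Chaining the interval survival probabilities: 0.99855 × 0.99761 × 0.99728.
= 0.993454.

0.9935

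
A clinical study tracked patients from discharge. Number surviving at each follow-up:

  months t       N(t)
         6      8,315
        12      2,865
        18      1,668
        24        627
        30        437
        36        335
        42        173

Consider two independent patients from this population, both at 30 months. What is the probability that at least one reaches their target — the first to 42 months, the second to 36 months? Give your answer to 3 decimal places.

p₁ = N(42)/N(30) = 173/437 = 0.395881; p₂ = N(36)/N(30) = 335/437 = 0.766590.
P(at least one) = 1 − (1−p₁)(1−p₂) = 1 − 0.604119 × 0.233410 = 0.858993.

0.859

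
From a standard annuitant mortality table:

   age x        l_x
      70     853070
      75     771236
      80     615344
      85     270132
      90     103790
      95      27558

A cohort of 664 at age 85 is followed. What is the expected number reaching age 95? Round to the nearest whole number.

The relevant probability is 27558/270132 = 0.102017.
Expected number = 664 × 0.102017 = 68.

68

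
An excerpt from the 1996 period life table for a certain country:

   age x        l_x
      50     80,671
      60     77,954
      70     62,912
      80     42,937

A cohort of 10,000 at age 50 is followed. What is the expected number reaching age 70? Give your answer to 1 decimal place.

The relevant probability is 62,912/80,671 = 0.779859.
Expected number = 10,000 × 0.779859 = 7798.6.

7798.6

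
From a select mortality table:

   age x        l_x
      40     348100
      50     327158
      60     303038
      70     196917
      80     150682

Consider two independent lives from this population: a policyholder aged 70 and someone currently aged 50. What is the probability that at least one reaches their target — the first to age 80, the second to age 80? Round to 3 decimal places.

0.873

p₁ = l_80/l_70 = 150682/196917 = 0.765206; p₂ = l_80/l_50 = 150682/327158 = 0.460579.
P(at least one) = 1 − (1−p₁)(1−p₂) = 1 − 0.234794 × 0.539421 = 0.873347.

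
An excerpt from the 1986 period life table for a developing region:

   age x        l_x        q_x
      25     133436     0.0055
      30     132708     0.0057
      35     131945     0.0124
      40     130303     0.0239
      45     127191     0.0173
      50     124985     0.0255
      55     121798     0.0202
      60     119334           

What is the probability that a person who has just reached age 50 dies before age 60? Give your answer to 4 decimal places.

0.0452

P(die before 60 | alive at 50) = 1 − l_60/l_50 = 1 − 119334/124985 = (5651)/124985 = 0.045213.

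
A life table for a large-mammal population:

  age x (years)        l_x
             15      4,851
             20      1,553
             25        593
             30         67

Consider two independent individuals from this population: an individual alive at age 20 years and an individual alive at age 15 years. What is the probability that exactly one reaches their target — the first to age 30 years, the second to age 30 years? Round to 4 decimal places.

p₁ = l_30/l_20 = 67/1,553 = 0.043142; p₂ = l_30/l_15 = 67/4,851 = 0.013812.
P(exactly one) = p₁(1−p₂) + (1−p₁)p₂ = 0.042546 + 0.013216 = 0.055762.

0.0558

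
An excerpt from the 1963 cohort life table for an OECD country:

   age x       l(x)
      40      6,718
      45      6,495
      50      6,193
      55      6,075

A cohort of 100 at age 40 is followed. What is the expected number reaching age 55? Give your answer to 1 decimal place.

The relevant probability is 6,075/6,718 = 0.904287.
Expected number = 100 × 0.904287 = 90.4.

90.4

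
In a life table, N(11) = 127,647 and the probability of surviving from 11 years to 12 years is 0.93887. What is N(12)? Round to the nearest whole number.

119844

N(12) = N(11) × p = 127,647 × 0.93887 = 119844.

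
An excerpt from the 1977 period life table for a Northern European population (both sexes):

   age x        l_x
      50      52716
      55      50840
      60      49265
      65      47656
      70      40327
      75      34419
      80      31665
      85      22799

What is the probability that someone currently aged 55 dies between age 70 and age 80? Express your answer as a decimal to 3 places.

We want 15|10q55 = (l_70 − l_80)/l_55.
This is the probability of reaching 70 but not 80, conditional on being alive at 55: (l_70 − l_80) / l_55.
= (40327 − 31665) / 50840 = 8662 / 50840 = 0.170378.

0.170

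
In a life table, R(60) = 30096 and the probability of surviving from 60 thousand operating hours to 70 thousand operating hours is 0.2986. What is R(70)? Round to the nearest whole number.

R(70) = R(60) × p = 30096 × 0.2986 = 8987.

8987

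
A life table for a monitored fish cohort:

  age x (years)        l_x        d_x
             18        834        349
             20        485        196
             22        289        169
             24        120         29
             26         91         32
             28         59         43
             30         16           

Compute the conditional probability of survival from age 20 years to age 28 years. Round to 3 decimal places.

0.122

The conditional survival probability is l_28/l_20 = 59/485 = 0.121649.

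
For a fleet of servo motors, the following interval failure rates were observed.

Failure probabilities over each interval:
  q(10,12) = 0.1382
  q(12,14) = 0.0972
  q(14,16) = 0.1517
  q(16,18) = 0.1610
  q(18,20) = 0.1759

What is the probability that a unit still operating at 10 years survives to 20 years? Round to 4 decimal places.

0.4563

P(survive 10→20) = (1 − 0.1382) × (1 − 0.0972) × (1 − 0.1517) × (1 − 0.1610) × (1 − 0.1759).
= 0.8618 × 0.9028 × 0.8483 × 0.8390 × 0.8241 = 0.456341.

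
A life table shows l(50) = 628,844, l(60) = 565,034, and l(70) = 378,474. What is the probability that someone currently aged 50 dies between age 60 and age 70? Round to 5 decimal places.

This is the probability of reaching 60 but not 70, conditional on being alive at 50: (l(60) − l(70)) / l(50).
= (565,034 − 378,474) / 628,844 = 186,560 / 628,844 = 0.296671.

0.29667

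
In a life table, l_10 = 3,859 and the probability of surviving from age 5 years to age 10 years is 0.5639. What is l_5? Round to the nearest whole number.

6843

l_5 = l_10 / p = 3,859 / 0.5639 = 6843.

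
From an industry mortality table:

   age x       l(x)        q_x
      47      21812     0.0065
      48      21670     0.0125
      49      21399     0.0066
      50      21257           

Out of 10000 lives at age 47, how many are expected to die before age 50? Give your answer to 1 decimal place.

The relevant probability is 1 − 21257/21812 = 0.025445.
Expected number = 10000 × 0.025445 = 254.4.

254.4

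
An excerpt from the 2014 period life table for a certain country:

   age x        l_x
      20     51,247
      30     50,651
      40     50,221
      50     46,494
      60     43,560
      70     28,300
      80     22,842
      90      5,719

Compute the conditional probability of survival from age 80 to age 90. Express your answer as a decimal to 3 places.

The conditional survival probability is l_90/l_80 = 5,719/22,842 = 0.250372.

0.250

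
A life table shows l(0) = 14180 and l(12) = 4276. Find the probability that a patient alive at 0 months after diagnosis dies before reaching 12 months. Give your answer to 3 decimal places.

0.698

P(die before 12 | alive at 0) = 1 − l(12)/l(0) = 1 − 4276/14180 = (9904)/14180 = 0.698449.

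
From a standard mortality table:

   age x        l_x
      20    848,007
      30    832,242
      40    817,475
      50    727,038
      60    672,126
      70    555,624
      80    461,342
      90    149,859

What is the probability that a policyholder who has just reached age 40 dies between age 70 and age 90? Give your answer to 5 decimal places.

0.49636

We want 30|20q40 = (l_70 − l_90)/l_40.
This is the probability of reaching 70 but not 90, conditional on being alive at 40: (l_70 − l_90) / l_40.
= (555,624 − 149,859) / 817,475 = 405,765 / 817,475 = 0.496364.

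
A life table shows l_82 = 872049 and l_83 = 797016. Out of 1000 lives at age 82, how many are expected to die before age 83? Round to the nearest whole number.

The relevant probability is 1 − 797016/872049 = 0.086042.
Expected number = 1000 × 0.086042 = 86.

86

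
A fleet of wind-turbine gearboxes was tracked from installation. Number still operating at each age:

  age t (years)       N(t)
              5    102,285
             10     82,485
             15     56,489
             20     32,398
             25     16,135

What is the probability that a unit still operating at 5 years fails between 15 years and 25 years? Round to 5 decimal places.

This is the probability of reaching 15 but not 25, conditional on being operational at 5: (N(15) − N(25)) / N(5).
= (56,489 − 16,135) / 102,285 = 40,354 / 102,285 = 0.394525.

0.39453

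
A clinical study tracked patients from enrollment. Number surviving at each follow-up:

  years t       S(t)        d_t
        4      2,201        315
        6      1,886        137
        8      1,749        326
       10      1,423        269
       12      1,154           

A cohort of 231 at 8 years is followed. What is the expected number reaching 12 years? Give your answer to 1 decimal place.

152.4

The relevant probability is 1,154/1,749 = 0.659806.
Expected number = 231 × 0.659806 = 152.4.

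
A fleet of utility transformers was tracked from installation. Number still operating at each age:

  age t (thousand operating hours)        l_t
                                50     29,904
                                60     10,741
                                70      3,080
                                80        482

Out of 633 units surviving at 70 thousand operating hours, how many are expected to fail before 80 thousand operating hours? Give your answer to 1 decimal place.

The relevant probability is 1 − 482/3,080 = 0.843506.
Expected number = 633 × 0.843506 = 533.9.

533.9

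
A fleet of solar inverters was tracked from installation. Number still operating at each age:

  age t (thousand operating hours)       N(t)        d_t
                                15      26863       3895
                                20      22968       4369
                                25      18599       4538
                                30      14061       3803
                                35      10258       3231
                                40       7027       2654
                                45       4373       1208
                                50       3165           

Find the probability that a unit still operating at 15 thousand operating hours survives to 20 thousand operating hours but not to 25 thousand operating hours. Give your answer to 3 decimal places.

0.163

This is the probability of reaching 20 but not 25, conditional on being operational at 15: (N(20) − N(25)) / N(15).
= (22968 − 18599) / 26863 = 4369 / 26863 = 0.162640.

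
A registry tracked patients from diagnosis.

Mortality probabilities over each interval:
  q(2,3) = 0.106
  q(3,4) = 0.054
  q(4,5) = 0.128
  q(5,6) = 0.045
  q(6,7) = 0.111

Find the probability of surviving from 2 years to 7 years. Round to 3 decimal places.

P(survive 2→7) = (1 − 0.106) × (1 − 0.054) × (1 − 0.128) × (1 − 0.045) × (1 − 0.111).
= 0.894 × 0.946 × 0.872 × 0.955 × 0.889 = 0.626109.

0.626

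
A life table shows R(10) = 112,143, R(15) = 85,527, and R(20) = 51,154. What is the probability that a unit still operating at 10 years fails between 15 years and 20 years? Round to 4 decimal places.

0.3065

This is the probability of reaching 15 but not 20, conditional on being operational at 10: (R(15) − R(20)) / R(10).
= (85,527 − 51,154) / 112,143 = 34,373 / 112,143 = 0.306510.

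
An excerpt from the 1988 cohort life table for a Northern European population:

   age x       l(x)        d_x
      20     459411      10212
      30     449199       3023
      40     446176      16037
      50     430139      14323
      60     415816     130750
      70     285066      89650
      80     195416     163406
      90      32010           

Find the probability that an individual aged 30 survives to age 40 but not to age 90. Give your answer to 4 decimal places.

This is the probability of reaching 40 but not 90, conditional on being alive at 30: (l(40) − l(90)) / l(30).
= (446176 − 32010) / 449199 = 414166 / 449199 = 0.922010.

0.9220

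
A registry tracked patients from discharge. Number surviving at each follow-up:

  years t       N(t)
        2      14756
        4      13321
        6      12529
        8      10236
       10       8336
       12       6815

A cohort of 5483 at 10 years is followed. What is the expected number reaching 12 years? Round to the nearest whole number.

The relevant probability is 6815/8336 = 0.817538.
Expected number = 5483 × 0.817538 = 4483.

4483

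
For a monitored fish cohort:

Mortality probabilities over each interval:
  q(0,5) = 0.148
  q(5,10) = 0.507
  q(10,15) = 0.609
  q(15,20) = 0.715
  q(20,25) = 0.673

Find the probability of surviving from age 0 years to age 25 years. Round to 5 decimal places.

Chaining the interval survival probabilities: (1 − 0.148) × (1 − 0.507) × (1 − 0.609) × (1 − 0.715) × (1 − 0.673).
= 0.852 × 0.493 × 0.391 × 0.285 × 0.327 = 0.015306.

0.01531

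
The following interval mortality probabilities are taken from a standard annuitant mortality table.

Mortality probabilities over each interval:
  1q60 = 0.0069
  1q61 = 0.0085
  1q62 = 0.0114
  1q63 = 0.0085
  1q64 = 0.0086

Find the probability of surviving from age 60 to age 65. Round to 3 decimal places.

0.957

5p60 = (1 − 0.0069) × (1 − 0.0085) × (1 − 0.0114) × (1 − 0.0085) × (1 − 0.0086).
= 0.9931 × 0.9915 × 0.9886 × 0.9915 × 0.9914 = 0.956859.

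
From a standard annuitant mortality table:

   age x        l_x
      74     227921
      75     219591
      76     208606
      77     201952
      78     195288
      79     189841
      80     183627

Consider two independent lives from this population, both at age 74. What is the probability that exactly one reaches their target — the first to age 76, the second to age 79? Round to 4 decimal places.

p₁ = l_76/l_74 = 208606/227921 = 0.915256; p₂ = l_79/l_74 = 189841/227921 = 0.832925.
P(exactly one) = p₁(1−p₂) + (1−p₁)p₂ = 0.152916 + 0.070585 = 0.223502.

0.2235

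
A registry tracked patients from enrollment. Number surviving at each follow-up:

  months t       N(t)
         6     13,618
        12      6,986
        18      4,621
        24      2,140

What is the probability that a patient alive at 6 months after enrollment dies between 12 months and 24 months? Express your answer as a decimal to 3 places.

This is the probability of reaching 12 but not 24, conditional on being alive at 6: (N(12) − N(24)) / N(6).
= (6,986 − 2,140) / 13,618 = 4,846 / 13,618 = 0.355853.

0.356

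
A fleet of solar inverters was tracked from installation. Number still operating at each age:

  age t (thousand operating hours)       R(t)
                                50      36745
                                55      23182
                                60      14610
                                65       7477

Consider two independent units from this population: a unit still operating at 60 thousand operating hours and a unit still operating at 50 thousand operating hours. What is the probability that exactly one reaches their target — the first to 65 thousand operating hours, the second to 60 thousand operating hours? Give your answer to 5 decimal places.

0.50241

p₁ = R(65)/R(60) = 7477/14610 = 0.511773; p₂ = R(60)/R(50) = 14610/36745 = 0.397605.
P(exactly one) = p₁(1−p₂) + (1−p₁)p₂ = 0.308289 + 0.194121 = 0.502411.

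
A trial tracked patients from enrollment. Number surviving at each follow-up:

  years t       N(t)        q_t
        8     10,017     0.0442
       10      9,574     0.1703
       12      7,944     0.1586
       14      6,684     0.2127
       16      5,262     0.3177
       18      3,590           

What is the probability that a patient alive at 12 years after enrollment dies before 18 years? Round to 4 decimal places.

P(die before 18 | alive at 12) = 1 − N(18)/N(12) = 1 − 3,590/7,944 = (4,354)/7,944 = 0.548087.

0.5481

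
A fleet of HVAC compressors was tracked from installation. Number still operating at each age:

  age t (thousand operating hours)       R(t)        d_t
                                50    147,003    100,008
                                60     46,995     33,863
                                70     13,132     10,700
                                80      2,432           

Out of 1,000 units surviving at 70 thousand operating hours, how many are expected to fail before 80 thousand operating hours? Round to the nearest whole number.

The relevant probability is 1 − 2,432/13,132 = 0.814804.
Expected number = 1,000 × 0.814804 = 815.

815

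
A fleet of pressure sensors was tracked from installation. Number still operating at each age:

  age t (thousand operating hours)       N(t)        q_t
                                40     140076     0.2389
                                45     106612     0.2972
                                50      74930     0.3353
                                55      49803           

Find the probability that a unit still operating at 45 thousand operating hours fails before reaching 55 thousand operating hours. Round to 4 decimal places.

P(fail before 55 | operational at 45) = 1 − N(55)/N(45) = 1 − 49803/106612 = (56809)/106612 = 0.532857.

0.5329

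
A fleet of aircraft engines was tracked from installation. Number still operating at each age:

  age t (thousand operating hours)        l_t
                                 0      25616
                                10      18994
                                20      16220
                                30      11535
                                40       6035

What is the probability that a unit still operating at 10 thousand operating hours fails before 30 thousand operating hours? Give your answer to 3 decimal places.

0.393

P(fail before 30 | operational at 10) = 1 − l_30/l_10 = 1 − 11535/18994 = (7459)/18994 = 0.392703.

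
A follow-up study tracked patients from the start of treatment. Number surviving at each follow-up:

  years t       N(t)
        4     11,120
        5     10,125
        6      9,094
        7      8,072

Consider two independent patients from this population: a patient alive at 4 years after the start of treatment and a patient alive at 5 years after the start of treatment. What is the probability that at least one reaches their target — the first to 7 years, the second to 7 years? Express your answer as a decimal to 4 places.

0.9444

p₁ = N(7)/N(4) = 8,072/11,120 = 0.725899; p₂ = N(7)/N(5) = 8,072/10,125 = 0.797235.
P(at least one) = 1 − (1−p₁)(1−p₂) = 1 − 0.274101 × 0.202765 = 0.944422.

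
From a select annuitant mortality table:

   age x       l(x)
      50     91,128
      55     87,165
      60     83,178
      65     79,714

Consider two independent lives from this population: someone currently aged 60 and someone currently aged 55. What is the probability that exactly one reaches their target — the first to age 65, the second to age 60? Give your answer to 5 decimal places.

p₁ = l(65)/l(60) = 79,714/83,178 = 0.958354; p₂ = l(60)/l(55) = 83,178/87,165 = 0.954259.
P(exactly one) = p₁(1−p₂) + (1−p₁)p₂ = 0.043836 + 0.039741 = 0.083577.

0.08358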